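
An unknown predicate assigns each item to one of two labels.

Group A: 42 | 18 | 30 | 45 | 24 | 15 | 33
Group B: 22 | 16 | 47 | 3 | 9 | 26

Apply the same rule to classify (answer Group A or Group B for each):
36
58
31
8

All 'Group A' examples share one property — multiple of 3 AND at least 15 — and every 'Group B' example lacks it.

Group A, Group B, Group B, Group B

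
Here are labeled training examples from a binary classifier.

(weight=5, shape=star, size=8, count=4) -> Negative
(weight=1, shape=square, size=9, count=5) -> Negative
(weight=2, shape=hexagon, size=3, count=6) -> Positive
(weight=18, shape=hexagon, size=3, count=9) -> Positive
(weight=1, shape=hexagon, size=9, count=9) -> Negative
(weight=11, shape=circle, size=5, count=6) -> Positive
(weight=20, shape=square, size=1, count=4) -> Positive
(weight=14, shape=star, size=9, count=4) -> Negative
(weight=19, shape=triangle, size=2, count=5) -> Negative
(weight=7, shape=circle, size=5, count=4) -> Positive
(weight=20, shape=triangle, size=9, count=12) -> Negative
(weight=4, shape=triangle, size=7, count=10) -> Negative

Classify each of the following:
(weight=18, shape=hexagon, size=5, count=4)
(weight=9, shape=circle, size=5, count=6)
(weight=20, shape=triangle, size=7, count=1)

Rule: size ≠ 2 AND size ≤ 5. This holds for each 'Positive' example and fails for each 'Negative' one.
(weight=18, shape=hexagon, size=5, count=4): size = 5, has this property → Positive. (weight=9, shape=circle, size=5, count=6): size = 5, has this property → Positive. (weight=20, shape=triangle, size=7, count=1): size = 7, lacks this property → Negative.

Positive, Positive, Negative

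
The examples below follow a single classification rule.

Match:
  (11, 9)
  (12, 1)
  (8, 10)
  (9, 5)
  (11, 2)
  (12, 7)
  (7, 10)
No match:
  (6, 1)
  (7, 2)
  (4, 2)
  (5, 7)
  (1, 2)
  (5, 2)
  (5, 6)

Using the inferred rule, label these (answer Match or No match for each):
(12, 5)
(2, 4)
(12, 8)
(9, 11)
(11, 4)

Match, No match, Match, Match, Match

One predicate separates the groups cleanly: sum ≥ 13.
(12, 5): 12+5 = 17, qualifies → Match.
(2, 4): 2+4 = 6, fails the rule → No match.
(12, 8): 12+8 = 20, qualifies → Match.
(9, 11): 9+11 = 20, qualifies → Match.
(11, 4): 11+4 = 15, qualifies → Match.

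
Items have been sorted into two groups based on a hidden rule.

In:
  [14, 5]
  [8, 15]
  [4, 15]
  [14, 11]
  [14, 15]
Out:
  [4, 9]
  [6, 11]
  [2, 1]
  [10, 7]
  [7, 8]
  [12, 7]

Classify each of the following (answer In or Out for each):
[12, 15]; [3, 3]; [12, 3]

All 'In' examples share one property — max ≥ 14 — and every 'Out' example lacks it.
[12, 15] — max 15, hence In. [3, 3] — max 3, hence Out. [12, 3] — max 12, hence Out.

In, Out, Out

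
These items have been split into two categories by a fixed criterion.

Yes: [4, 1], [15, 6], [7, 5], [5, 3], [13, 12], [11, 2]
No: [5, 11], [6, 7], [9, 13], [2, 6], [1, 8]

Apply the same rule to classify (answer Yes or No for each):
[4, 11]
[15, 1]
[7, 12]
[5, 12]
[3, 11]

The pattern is that an item is 'Yes' exactly when: first > second.
No: [4, 11], since 4 < 11. Yes: [15, 1], since 15 > 1. No: [7, 12], since 7 < 12. No: [5, 12], since 5 < 12. No: [3, 11], since 3 < 11.

No, Yes, No, No, No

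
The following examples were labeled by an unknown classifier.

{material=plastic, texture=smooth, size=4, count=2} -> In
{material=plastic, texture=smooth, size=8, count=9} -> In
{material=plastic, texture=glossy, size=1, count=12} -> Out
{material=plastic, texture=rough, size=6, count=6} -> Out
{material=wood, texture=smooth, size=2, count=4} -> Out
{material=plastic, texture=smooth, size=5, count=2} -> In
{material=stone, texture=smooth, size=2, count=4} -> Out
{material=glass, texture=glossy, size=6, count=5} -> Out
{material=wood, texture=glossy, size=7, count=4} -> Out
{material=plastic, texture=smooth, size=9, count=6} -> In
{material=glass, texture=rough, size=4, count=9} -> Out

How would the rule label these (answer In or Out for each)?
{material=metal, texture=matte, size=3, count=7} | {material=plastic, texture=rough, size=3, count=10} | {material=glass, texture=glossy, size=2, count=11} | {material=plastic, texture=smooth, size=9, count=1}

Rule: texture is smooth AND material is plastic. This holds for each 'In' example and fails for each 'Out' one.

Out, Out, Out, In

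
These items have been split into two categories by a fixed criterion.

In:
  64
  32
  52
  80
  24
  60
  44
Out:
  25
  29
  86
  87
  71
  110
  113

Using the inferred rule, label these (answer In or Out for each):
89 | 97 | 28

Out, Out, In

The rule appears to be: multiple of 4.
89: Out (89 = 4·22 + 1).
97: Out (97 = 4·24 + 1).
28: In (28 = 4·7).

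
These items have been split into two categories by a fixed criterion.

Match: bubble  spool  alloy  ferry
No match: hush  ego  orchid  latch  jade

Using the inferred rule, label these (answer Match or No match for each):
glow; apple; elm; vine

Rule: has a double letter. This holds for each 'Match' example and fails for each 'No match' one.
glow → no doubled letter → No match.
apple → 'pp' doubled → Match.
elm → no doubled letter → No match.
vine → no doubled letter → No match.

No match, Match, No match, No match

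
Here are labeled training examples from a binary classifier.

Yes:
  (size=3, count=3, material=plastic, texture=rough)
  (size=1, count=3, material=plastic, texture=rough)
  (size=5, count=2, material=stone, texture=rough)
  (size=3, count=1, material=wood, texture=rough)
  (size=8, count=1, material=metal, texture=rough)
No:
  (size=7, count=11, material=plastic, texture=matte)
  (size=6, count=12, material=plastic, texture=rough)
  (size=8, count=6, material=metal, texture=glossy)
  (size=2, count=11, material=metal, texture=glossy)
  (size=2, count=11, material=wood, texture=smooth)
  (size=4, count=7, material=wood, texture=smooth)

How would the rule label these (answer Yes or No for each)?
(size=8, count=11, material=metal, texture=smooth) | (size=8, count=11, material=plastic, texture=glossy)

No, No

Every 'Yes' example satisfies: count ≤ 3. None of the 'No' examples do.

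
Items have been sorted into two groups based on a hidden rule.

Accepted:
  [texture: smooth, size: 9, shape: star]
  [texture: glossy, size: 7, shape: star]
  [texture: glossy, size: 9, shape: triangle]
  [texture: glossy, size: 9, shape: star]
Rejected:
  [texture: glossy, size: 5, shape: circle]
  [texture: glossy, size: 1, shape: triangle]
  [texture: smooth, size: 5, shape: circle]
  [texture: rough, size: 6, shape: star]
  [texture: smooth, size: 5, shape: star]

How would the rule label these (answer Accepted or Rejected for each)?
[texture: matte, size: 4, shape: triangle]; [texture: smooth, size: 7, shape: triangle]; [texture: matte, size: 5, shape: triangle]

Rejected, Accepted, Rejected

Every 'Accepted' example satisfies: size ≥ 7. None of the 'Rejected' examples do.
[texture: matte, size: 4, shape: triangle]: size = 4 — lacks this property, so Rejected. [texture: smooth, size: 7, shape: triangle]: size = 7 — qualifies, so Accepted. [texture: matte, size: 5, shape: triangle]: size = 5 — lacks this property, so Rejected.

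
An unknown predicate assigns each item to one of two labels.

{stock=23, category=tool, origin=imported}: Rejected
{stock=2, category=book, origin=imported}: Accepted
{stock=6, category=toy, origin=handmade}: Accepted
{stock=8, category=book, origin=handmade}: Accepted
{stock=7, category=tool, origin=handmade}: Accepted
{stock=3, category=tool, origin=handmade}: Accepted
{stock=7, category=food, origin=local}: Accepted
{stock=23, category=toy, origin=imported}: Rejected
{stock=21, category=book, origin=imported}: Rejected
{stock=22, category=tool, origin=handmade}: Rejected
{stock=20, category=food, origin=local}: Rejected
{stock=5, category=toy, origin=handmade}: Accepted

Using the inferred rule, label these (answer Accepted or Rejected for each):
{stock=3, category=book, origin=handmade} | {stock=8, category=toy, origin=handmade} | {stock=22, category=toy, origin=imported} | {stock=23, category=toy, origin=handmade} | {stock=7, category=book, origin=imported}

Accepted, Accepted, Rejected, Rejected, Accepted

The simplest hypothesis consistent with all the labels is: stock ≤ 8.
{stock=3, category=book, origin=handmade} — stock = 3, hence Accepted. {stock=8, category=toy, origin=handmade} — stock = 8, hence Accepted. {stock=22, category=toy, origin=imported} — stock = 22, hence Rejected. {stock=23, category=toy, origin=handmade} — stock = 23, hence Rejected. {stock=7, category=book, origin=imported} — stock = 7, hence Accepted.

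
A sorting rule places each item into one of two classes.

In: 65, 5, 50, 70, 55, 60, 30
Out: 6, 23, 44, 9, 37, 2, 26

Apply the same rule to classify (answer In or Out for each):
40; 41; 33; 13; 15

In, Out, Out, Out, In

The classifier is using: multiple of 5.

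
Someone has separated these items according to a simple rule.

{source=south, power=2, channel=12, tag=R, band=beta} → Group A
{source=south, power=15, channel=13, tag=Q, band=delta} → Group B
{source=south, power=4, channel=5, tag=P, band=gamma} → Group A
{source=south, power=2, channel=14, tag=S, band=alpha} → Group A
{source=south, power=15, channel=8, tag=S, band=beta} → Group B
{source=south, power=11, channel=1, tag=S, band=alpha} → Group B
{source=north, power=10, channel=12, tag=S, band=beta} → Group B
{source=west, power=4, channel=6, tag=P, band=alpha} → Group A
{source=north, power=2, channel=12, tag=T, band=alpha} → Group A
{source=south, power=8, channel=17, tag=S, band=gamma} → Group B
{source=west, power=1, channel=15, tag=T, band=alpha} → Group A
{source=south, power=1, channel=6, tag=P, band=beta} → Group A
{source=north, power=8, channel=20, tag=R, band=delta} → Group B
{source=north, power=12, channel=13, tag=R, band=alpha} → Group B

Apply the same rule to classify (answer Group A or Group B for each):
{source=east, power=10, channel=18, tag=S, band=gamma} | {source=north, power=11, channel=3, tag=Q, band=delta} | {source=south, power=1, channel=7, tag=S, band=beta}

Group B, Group B, Group A

One predicate separates the groups cleanly: power ≤ 4.
Group B: {source=east, power=10, channel=18, tag=S, band=gamma}, since power = 10. Group B: {source=north, power=11, channel=3, tag=Q, band=delta}, since power = 11. Group A: {source=south, power=1, channel=7, tag=S, band=beta}, since power = 1.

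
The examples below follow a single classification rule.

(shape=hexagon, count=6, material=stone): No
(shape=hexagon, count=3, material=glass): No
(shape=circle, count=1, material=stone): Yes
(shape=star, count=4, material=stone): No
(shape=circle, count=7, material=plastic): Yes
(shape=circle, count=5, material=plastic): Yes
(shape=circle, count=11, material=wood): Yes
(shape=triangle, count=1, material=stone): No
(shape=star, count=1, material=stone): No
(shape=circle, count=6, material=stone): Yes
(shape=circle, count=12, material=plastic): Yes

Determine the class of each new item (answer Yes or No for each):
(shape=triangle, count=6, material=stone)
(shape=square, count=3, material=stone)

No, No

The pattern is that an item is 'Yes' exactly when: shape is circle.
(shape=triangle, count=6, material=stone): shape is triangle, does not satisfy this → No.
(shape=square, count=3, material=stone): shape is square, does not satisfy this → No.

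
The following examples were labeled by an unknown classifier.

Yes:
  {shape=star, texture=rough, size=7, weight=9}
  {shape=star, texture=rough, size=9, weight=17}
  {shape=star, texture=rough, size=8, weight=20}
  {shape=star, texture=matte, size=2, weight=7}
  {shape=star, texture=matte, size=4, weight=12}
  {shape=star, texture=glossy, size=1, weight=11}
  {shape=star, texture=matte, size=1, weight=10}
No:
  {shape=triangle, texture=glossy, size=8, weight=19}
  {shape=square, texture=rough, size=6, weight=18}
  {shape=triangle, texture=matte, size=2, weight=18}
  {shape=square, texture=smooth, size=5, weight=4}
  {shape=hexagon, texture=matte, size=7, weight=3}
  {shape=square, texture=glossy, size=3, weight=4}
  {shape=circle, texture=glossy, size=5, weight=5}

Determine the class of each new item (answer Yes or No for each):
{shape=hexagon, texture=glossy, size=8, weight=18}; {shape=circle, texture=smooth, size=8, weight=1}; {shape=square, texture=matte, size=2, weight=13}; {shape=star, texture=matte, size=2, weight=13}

No, No, No, Yes

A rule that fits every label: shape is star — true of each 'Yes' example, false of each 'No' one.
{shape=hexagon, texture=glossy, size=8, weight=18} → shape is hexagon → No.
{shape=circle, texture=smooth, size=8, weight=1} → shape is circle → No.
{shape=square, texture=matte, size=2, weight=13} → shape is square → No.
{shape=star, texture=matte, size=2, weight=13} → shape is star → Yes.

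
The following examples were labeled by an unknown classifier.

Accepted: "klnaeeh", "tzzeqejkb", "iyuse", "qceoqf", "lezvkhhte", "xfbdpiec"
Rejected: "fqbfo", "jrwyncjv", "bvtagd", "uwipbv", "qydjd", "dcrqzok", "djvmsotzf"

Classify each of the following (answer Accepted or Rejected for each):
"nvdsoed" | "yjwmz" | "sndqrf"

Accepted, Rejected, Rejected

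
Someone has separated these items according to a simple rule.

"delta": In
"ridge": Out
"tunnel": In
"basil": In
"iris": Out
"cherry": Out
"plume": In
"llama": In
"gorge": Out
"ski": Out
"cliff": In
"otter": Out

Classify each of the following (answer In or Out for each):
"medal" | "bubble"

In, In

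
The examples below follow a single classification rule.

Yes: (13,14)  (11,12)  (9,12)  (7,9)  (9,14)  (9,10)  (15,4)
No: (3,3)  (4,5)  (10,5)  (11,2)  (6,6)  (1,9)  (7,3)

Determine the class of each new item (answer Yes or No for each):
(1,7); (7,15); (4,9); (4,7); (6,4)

No, Yes, No, No, No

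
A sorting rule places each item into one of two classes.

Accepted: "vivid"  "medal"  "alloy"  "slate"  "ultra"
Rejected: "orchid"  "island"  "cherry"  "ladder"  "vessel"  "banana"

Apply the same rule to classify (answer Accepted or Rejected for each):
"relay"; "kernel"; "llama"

Accepted, Rejected, Accepted

Every 'Accepted' example satisfies: odd length. None of the 'Rejected' examples do.
Accepted: "relay", since length 5.
Rejected: "kernel", since length 6.
Accepted: "llama", since length 5.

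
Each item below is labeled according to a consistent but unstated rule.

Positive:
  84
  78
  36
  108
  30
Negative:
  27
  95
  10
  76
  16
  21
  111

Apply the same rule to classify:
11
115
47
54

The rule appears to be: multiple of 6.

Negative, Negative, Negative, Positive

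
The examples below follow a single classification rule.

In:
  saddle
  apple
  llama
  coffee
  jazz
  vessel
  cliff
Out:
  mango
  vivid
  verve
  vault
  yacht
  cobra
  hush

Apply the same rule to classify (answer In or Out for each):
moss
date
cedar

In, Out, Out

The simplest hypothesis consistent with all the labels is: has a double letter.
moss — 'ss' doubled, hence In. date — no doubled letter, hence Out. cedar — no doubled letter, hence Out.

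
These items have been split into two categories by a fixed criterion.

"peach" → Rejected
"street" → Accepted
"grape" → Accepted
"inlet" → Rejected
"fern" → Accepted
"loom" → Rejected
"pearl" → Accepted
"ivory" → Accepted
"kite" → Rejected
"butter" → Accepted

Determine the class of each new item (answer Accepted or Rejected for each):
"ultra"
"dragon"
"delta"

All 'Accepted' examples share one property — contains 'r' — and every 'Rejected' example lacks it.

Accepted, Accepted, Rejected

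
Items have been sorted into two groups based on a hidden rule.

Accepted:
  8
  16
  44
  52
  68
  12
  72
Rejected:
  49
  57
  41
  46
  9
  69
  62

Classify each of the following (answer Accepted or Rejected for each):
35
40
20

The simplest hypothesis consistent with all the labels is: multiple of 4.
35: Rejected (35 = 4·8 + 3). 40: Accepted (40 = 4·10). 20: Accepted (20 = 4·5).

Rejected, Accepted, Accepted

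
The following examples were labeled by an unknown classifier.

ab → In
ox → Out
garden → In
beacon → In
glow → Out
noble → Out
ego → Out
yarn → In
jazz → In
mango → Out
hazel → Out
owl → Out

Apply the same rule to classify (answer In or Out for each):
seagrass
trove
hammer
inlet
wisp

The rule appears to be: even length AND contains 'a'.

In, Out, In, Out, Out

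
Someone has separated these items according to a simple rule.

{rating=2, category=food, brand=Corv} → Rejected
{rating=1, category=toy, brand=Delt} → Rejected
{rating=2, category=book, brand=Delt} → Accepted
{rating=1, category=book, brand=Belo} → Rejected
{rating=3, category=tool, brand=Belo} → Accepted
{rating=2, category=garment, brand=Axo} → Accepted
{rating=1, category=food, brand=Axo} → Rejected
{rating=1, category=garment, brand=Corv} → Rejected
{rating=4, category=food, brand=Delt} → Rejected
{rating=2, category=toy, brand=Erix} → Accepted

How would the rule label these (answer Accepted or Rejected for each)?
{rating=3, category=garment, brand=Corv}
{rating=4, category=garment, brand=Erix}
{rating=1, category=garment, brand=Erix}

Accepted, Accepted, Rejected

The common property of the 'Accepted' items is: category is not food AND rating ≥ 2. No 'Rejected' item has it.
Accepted: {rating=3, category=garment, brand=Corv}, since category is garment, rating = 3.
Accepted: {rating=4, category=garment, brand=Erix}, since category is garment, rating = 4.
Rejected: {rating=1, category=garment, brand=Erix}, since category is garment, rating = 1.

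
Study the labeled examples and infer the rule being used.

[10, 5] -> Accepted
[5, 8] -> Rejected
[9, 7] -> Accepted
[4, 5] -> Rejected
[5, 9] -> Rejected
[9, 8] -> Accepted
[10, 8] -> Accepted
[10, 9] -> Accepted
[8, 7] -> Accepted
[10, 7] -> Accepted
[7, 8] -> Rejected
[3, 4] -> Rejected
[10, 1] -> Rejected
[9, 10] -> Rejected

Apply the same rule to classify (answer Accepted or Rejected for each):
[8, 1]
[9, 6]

Rejected, Accepted

'Accepted' ⟺ first > second AND sum ≥ 13.
[8, 1]: Rejected (8 > 1, 8+1 = 9).
[9, 6]: Accepted (9 > 6, 9+6 = 15).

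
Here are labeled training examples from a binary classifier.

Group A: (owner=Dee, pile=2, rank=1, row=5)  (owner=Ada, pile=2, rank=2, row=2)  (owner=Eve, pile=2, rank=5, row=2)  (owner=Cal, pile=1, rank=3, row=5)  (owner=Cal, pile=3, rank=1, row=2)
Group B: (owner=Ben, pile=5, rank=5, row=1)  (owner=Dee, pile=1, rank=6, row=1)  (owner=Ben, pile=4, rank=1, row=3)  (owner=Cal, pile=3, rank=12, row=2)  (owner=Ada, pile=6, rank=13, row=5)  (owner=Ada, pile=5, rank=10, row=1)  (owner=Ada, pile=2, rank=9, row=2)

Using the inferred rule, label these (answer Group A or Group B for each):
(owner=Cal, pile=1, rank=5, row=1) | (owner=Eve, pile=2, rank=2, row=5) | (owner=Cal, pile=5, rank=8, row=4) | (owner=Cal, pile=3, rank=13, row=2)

Group A, Group A, Group B, Group B

The distinguishing property — pile ≤ 3 AND rank ≤ 5 — holds for all the 'Group A' cases and none of the 'Group B' cases.
(owner=Cal, pile=1, rank=5, row=1): pile = 1, rank = 5, fits → Group A.
(owner=Eve, pile=2, rank=2, row=5): pile = 2, rank = 2, fits → Group A.
(owner=Cal, pile=5, rank=8, row=4): pile = 5, rank = 8, fails the rule → Group B.
(owner=Cal, pile=3, rank=13, row=2): pile = 3, rank = 13, fails the rule → Group B.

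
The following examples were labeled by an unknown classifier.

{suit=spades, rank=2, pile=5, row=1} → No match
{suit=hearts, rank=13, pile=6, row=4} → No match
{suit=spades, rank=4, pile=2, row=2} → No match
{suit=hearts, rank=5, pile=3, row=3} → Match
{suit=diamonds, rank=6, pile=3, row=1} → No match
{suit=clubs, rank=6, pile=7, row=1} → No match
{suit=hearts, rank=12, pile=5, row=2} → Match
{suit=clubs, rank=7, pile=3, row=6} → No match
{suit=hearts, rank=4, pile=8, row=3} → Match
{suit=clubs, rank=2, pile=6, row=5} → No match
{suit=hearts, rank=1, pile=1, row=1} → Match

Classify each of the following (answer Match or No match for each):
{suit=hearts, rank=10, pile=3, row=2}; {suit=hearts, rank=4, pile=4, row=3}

Match, Match

One predicate separates the groups cleanly: suit is hearts AND row ≤ 3.
Match: {suit=hearts, rank=10, pile=3, row=2}, since suit is hearts, row = 2.
Match: {suit=hearts, rank=4, pile=4, row=3}, since suit is hearts, row = 3.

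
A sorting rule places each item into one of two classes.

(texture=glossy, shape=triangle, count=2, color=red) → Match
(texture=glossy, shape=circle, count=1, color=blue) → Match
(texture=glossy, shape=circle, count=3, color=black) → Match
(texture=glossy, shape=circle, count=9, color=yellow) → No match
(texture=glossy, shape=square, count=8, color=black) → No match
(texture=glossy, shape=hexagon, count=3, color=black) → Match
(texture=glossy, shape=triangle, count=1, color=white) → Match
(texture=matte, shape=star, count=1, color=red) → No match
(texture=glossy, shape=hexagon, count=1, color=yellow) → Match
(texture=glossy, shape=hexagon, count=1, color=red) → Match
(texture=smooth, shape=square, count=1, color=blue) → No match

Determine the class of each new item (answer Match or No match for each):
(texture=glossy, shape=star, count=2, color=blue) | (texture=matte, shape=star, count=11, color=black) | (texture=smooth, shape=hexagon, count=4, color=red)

Match, No match, No match

All 'Match' examples share one property — texture is glossy AND count ≤ 3 — and every 'No match' example lacks it.
Match: (texture=glossy, shape=star, count=2, color=blue), since texture is glossy, count = 2. No match: (texture=matte, shape=star, count=11, color=black), since texture is matte, count = 11. No match: (texture=smooth, shape=hexagon, count=4, color=red), since texture is smooth, count = 4.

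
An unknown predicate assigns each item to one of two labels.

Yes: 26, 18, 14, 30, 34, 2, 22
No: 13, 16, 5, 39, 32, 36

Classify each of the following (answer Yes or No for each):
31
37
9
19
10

Looking at the examples, the only property every 'Yes' case has and every 'No' case lacks is: ≡ 2 (mod 4).
31: 31 mod 4 = 3, fails the rule → No.
37: 37 mod 4 = 1, fails the rule → No.
9: 9 mod 4 = 1, fails the rule → No.
19: 19 mod 4 = 3, fails the rule → No.
10: 10 mod 4 = 2, qualifies → Yes.

No, No, No, No, Yes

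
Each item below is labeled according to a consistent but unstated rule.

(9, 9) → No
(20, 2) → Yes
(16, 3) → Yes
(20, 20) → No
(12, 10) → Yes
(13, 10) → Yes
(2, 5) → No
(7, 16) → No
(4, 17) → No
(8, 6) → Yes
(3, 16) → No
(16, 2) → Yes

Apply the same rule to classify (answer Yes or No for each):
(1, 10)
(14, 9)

No, Yes

The pattern is that an item is 'Yes' exactly when: first > second.
(1, 10) → 1 < 10 → No. (14, 9) → 14 > 9 → Yes.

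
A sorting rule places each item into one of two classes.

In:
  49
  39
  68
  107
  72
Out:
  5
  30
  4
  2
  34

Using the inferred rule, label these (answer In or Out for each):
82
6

'In' ⟺ at least 39.

In, Out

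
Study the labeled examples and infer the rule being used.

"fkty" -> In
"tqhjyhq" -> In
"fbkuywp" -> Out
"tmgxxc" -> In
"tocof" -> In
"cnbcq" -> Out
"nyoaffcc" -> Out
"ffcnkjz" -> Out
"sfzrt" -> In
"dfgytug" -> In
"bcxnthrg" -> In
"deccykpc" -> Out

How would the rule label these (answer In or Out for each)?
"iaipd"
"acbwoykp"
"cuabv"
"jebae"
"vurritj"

Out, Out, Out, Out, In

Looking at the examples, the only property every 'In' case has and every 'Out' case lacks is: contains 't'.
"iaipd": no 't', does not fit → Out.
"acbwoykp": no 't', does not fit → Out.
"cuabv": no 't', does not fit → Out.
"jebae": no 't', does not fit → Out.
"vurritj": has 't', satisfies this → In.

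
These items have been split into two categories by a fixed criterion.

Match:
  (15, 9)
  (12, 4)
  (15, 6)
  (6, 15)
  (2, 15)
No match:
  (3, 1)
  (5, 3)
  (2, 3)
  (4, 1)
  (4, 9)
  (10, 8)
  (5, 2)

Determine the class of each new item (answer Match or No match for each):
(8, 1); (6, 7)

No match, No match

Rule: max ≥ 12. This holds for each 'Match' example and fails for each 'No match' one.
(8, 1) — max 8, hence No match.
(6, 7) — max 7, hence No match.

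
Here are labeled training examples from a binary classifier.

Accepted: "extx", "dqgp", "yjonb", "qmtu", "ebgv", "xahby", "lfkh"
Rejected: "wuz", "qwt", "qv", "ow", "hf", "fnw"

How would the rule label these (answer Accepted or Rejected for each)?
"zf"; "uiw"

The simplest hypothesis consistent with all the labels is: length ≥ 4.

Rejected, Rejected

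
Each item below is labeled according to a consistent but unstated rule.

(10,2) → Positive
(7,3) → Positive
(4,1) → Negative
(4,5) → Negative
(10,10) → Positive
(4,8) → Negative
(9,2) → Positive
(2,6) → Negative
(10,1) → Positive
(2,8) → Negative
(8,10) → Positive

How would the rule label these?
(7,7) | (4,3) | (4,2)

Positive, Negative, Negative

Every 'Positive' example satisfies: first ≥ 5. None of the 'Negative' examples do.
(7,7): first 7 — checks out, so Positive. (4,3): first 4 — fails this test, so Negative. (4,2): first 4 — fails this test, so Negative.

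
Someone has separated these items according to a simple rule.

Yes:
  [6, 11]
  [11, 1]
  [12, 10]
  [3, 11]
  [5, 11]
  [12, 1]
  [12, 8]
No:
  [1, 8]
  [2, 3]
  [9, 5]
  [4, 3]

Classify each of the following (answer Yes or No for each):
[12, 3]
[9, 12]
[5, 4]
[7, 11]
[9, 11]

Yes, Yes, No, Yes, Yes

All 'Yes' examples share one property — max ≥ 10 — and every 'No' example lacks it.
[12, 3] — max 12, hence Yes. [9, 12] — max 12, hence Yes. [5, 4] — max 5, hence No. [7, 11] — max 11, hence Yes. [9, 11] — max 11, hence Yes.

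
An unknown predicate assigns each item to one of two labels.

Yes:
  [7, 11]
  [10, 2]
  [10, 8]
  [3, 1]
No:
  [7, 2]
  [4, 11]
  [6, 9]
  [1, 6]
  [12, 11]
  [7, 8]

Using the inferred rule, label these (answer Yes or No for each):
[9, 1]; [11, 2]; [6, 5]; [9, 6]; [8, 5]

'Yes' ⟺ sum is even.
[9, 1] — 9+1 = 10, hence Yes.
[11, 2] — 11+2 = 13, hence No.
[6, 5] — 6+5 = 11, hence No.
[9, 6] — 9+6 = 15, hence No.
[8, 5] — 8+5 = 13, hence No.

Yes, No, No, No, No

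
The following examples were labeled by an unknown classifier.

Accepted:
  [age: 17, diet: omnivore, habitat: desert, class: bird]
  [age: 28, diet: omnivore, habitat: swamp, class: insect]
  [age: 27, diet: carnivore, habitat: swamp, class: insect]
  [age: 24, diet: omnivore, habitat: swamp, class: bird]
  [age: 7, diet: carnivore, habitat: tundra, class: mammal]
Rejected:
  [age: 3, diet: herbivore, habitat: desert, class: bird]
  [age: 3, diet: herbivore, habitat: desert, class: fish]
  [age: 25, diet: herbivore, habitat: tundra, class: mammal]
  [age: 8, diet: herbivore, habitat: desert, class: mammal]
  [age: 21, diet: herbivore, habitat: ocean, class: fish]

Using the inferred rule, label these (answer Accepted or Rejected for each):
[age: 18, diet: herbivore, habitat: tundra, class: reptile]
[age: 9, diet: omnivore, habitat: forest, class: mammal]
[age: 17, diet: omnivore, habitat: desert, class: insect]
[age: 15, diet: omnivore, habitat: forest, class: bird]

Rejected, Accepted, Accepted, Accepted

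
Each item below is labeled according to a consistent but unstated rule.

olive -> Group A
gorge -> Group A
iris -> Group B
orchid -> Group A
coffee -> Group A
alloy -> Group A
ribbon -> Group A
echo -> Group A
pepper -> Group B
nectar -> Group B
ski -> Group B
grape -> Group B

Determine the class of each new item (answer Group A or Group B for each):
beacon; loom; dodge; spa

Rule: contains 'o'. This holds for each 'Group A' example and fails for each 'Group B' one.
Group A: beacon, since has 'o'.
Group A: loom, since has 'o'.
Group A: dodge, since has 'o'.
Group B: spa, since no 'o'.

Group A, Group A, Group A, Group B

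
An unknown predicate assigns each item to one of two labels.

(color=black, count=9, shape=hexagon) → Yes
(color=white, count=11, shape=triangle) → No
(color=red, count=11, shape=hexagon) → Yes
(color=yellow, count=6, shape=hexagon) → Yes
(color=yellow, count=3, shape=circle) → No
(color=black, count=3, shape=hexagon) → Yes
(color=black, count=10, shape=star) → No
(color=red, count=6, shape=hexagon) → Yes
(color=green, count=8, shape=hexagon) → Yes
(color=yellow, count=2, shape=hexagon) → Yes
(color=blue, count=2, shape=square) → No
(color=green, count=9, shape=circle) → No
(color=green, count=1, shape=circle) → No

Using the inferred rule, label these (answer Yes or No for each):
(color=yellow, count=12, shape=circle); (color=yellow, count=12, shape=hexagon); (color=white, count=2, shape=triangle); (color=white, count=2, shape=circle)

No, Yes, No, No

The simplest hypothesis consistent with all the labels is: shape is hexagon.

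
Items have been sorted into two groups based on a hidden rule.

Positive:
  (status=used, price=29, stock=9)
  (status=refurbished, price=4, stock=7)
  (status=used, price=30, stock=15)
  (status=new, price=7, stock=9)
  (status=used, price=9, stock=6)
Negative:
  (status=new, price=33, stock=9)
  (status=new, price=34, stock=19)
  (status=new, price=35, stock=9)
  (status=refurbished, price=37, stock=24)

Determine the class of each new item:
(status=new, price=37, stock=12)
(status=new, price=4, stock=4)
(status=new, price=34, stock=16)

Negative, Positive, Negative

All 'Positive' examples share one property — price ≤ 30 — and every 'Negative' example lacks it.
(status=new, price=37, stock=12) → price = 37 → Negative. (status=new, price=4, stock=4) → price = 4 → Positive. (status=new, price=34, stock=16) → price = 34 → Negative.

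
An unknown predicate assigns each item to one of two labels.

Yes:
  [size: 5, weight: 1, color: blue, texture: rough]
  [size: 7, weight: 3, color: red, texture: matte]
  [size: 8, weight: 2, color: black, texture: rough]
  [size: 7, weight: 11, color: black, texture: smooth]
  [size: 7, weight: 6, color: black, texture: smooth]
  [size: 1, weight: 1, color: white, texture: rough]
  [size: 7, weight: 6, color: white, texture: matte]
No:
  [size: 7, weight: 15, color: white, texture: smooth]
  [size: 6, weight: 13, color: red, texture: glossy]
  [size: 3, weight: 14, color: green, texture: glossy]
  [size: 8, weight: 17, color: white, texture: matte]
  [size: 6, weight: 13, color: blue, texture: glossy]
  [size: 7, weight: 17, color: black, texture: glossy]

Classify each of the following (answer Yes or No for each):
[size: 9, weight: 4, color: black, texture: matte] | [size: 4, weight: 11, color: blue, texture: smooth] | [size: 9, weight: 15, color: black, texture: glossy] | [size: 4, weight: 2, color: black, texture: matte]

All 'Yes' examples share one property — weight ≤ 11 — and every 'No' example lacks it.
[size: 9, weight: 4, color: black, texture: matte]: Yes (weight = 4).
[size: 4, weight: 11, color: blue, texture: smooth]: Yes (weight = 11).
[size: 9, weight: 15, color: black, texture: glossy]: No (weight = 15).
[size: 4, weight: 2, color: black, texture: matte]: Yes (weight = 2).

Yes, Yes, No, Yes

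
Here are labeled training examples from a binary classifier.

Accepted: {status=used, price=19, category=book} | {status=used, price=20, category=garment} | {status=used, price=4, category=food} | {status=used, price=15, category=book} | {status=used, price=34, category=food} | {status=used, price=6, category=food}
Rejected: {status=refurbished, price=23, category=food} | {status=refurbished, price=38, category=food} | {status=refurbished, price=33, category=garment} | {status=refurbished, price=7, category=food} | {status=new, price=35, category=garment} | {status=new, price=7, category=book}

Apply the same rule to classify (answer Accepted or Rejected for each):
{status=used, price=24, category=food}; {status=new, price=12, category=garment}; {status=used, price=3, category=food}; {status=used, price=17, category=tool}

Accepted, Rejected, Accepted, Accepted

The pattern is that an item is 'Accepted' exactly when: status is used.
Accepted: {status=used, price=24, category=food}, since status is used. Rejected: {status=new, price=12, category=garment}, since status is new. Accepted: {status=used, price=3, category=food}, since status is used. Accepted: {status=used, price=17, category=tool}, since status is used.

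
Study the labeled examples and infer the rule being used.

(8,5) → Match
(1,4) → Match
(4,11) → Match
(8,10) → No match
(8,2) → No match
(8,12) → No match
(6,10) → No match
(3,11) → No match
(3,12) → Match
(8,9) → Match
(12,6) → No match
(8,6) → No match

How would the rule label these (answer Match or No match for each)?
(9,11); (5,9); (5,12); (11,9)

No match, No match, Match, No match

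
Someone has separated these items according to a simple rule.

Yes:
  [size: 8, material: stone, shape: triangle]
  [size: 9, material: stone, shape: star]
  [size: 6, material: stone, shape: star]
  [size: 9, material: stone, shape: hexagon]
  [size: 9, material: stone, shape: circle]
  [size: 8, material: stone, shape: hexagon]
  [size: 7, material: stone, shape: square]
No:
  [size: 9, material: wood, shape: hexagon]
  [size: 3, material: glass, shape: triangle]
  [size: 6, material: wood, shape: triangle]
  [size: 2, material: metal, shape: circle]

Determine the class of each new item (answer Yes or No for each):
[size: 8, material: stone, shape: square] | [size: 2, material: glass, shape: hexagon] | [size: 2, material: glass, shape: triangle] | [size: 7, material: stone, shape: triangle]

Yes, No, No, Yes

The pattern is that an item is 'Yes' exactly when: material is stone.
[size: 8, material: stone, shape: square] — material is stone, hence Yes.
[size: 2, material: glass, shape: hexagon] — material is glass, hence No.
[size: 2, material: glass, shape: triangle] — material is glass, hence No.
[size: 7, material: stone, shape: triangle] — material is stone, hence Yes.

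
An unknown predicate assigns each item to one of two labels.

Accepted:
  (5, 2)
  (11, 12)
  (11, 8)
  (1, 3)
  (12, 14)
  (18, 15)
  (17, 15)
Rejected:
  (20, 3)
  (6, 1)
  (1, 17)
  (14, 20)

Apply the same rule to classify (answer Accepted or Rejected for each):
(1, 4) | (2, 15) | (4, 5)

Accepted, Rejected, Accepted

One predicate separates the groups cleanly: |first − second| ≤ 3.
(1, 4) → |1−4| = 3 → Accepted. (2, 15) → |2−15| = 13 → Rejected. (4, 5) → |4−5| = 1 → Accepted.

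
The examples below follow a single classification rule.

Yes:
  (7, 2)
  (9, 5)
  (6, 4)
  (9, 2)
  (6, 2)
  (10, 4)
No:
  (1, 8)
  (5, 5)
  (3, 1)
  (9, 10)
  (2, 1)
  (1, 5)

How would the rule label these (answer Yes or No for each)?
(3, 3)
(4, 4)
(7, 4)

Every 'Yes' example satisfies: first > second AND sum ≥ 6. None of the 'No' examples do.

No, No, Yes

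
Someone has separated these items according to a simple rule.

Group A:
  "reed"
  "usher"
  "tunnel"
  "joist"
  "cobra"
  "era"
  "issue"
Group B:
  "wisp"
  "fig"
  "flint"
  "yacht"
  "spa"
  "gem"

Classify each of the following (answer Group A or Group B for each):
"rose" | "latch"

'Group A' ⟺ has ≥ 2 vowels.

Group A, Group B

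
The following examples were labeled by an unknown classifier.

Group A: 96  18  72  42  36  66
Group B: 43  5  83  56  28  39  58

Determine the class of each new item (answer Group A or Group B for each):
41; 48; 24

Comparing the two groups points to one rule — multiple of 6.
41 — 41 = 6·6 + 5, hence Group B.
48 — 48 = 6·8, hence Group A.
24 — 24 = 6·4, hence Group A.

Group B, Group A, Group A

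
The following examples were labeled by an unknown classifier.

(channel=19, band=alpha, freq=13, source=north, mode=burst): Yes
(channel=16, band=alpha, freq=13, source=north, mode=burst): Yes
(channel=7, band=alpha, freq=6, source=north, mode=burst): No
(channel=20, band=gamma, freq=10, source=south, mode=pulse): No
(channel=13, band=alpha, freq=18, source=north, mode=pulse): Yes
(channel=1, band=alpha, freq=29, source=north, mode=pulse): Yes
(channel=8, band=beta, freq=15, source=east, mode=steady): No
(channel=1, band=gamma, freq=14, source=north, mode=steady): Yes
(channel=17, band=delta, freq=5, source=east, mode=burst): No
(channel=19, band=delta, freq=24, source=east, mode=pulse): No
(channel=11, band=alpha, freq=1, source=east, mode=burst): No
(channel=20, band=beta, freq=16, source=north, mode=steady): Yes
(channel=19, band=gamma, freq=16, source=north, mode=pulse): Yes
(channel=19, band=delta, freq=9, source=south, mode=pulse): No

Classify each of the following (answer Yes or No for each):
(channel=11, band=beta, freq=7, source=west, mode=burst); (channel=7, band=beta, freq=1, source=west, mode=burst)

No, No

'Yes' ⟺ source is north AND freq ≥ 9.
No: (channel=11, band=beta, freq=7, source=west, mode=burst), since source is west, freq = 7. No: (channel=7, band=beta, freq=1, source=west, mode=burst), since source is west, freq = 1.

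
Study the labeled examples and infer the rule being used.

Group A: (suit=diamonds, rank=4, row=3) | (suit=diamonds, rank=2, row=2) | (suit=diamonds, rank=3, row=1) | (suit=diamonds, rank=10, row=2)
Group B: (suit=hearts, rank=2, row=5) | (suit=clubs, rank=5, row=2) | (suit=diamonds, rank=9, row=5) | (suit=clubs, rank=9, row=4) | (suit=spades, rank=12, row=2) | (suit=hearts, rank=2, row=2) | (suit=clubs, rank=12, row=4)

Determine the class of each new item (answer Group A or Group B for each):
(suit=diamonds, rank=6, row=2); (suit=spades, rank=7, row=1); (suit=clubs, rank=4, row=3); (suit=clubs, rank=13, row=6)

The simplest hypothesis consistent with all the labels is: suit is diamonds AND row ≤ 3.
(suit=diamonds, rank=6, row=2) → suit is diamonds, row = 2 → Group A.
(suit=spades, rank=7, row=1) → suit is spades, row = 1 → Group B.
(suit=clubs, rank=4, row=3) → suit is clubs, row = 3 → Group B.
(suit=clubs, rank=13, row=6) → suit is clubs, row = 6 → Group B.

Group A, Group B, Group B, Group B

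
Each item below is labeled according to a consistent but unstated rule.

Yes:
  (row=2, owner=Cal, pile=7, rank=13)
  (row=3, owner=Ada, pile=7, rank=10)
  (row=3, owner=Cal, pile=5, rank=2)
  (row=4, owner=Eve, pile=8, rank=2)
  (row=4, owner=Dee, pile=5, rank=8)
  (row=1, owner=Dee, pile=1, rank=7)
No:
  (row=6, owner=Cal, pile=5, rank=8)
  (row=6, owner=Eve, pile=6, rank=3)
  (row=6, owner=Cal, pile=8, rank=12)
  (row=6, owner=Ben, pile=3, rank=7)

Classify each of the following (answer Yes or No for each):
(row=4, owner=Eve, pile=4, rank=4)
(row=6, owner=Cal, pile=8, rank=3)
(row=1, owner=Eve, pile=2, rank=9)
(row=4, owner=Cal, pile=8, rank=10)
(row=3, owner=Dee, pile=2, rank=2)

The common property of the 'Yes' items is: row ≤ 4. No 'No' item has it.

Yes, No, Yes, Yes, Yes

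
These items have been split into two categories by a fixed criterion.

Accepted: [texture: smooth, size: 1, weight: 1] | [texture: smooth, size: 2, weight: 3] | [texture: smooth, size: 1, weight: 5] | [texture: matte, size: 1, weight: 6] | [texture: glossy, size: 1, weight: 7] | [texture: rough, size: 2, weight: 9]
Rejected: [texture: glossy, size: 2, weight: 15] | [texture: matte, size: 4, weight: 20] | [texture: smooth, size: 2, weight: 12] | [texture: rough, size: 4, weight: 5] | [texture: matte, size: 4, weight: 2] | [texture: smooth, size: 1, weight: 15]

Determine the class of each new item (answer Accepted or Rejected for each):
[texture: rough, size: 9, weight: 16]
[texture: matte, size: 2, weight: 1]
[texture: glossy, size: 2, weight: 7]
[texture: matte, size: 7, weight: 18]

All 'Accepted' examples share one property — weight ≤ 9 AND size ≤ 2 — and every 'Rejected' example lacks it.
[texture: rough, size: 9, weight: 16]: weight = 16, size = 9 — fails the rule, so Rejected.
[texture: matte, size: 2, weight: 1]: weight = 1, size = 2 — satisfies this, so Accepted.
[texture: glossy, size: 2, weight: 7]: weight = 7, size = 2 — satisfies this, so Accepted.
[texture: matte, size: 7, weight: 18]: weight = 18, size = 7 — fails the rule, so Rejected.

Rejected, Accepted, Accepted, Rejected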